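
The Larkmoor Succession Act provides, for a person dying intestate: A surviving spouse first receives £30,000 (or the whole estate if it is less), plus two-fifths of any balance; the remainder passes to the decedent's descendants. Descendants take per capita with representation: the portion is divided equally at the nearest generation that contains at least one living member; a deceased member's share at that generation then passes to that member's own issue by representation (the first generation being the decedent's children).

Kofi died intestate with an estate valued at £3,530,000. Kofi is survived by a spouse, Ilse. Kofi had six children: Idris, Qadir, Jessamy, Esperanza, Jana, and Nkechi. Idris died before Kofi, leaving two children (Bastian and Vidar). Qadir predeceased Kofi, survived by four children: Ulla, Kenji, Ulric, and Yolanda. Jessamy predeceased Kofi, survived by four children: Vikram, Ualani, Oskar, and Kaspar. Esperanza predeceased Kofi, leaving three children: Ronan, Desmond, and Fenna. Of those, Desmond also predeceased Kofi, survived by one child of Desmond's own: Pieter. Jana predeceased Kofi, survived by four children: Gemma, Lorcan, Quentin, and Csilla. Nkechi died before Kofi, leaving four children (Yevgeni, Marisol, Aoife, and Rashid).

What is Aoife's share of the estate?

Ilse first takes £30,000, leaving a balance of £3,500,000. Ilse then takes two-fifths of the balance (£1,400,000), for a total of £1,430,000. The remaining £2,100,000 passes to the descendants.
No child survives, so the initial division is made at the grandchildren's generation.
The descendants' portion (£2,100,000) is divided into 21 shares of £100,000: Bastian, Vidar, Ulla, Kenji, Ulric, Yolanda, Vikram, Ualani, Oskar, Kaspar, Ronan, Fenna, Gemma, Lorcan, Quentin, Csilla, Yevgeni, Marisol, Aoife, and Rashid each take £100,000; Desmond's £100,000 share passes to Desmond's issue.
Desmond's share (£100,000) passes entirely to Pieter.

Aoife receives £100,000.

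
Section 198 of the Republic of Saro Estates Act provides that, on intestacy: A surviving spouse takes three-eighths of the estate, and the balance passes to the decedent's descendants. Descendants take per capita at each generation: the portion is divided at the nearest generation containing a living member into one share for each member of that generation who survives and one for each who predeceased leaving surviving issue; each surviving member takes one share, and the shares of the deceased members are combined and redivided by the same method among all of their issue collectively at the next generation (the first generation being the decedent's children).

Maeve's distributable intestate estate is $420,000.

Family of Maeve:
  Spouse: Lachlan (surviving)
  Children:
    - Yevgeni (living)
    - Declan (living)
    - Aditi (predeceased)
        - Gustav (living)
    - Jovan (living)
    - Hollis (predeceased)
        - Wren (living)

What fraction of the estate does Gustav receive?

Lachlan takes three-eighths of $420,000 = $157,500. The remaining $262,500 passes to the descendants.
The descendants' portion ($262,500) is divided at the children's generation into 5 shares of $52,500. Yevgeni, Declan, and Jovan each take $52,500. The 2 shares of the deceased (Aditi and Hollis) are combined into a pool of $105,000.
That pool ($105,000) is divided at the grandchildren's generation equally among Gustav and Wren: $52,500 each.

Gustav receives 1/8 of the estate.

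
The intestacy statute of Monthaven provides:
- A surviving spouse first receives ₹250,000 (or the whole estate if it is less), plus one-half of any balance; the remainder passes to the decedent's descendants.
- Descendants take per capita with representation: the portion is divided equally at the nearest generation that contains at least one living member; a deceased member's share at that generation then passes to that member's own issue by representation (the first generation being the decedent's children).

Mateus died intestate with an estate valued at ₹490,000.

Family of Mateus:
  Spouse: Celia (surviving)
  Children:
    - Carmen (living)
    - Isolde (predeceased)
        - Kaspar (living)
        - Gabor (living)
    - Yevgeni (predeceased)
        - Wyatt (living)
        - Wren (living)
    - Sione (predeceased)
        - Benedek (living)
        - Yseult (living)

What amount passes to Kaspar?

Kaspar receives ₹15,000.

Celia first takes ₹250,000, leaving a balance of ₹240,000. Celia then takes one-half of the balance (₹120,000), for a total of ₹370,000. The remaining ₹120,000 passes to the descendants.
The descendants' portion (₹120,000) is divided into 4 shares of ₹30,000: Carmen takes ₹30,000; Isolde's ₹30,000 share passes to Isolde's issue; Yevgeni's ₹30,000 share passes to Yevgeni's issue; Sione's ₹30,000 share passes to Sione's issue.
Isolde's share (₹30,000) is divided into 2 shares of ₹15,000: Kaspar and Gabor each take ₹15,000.
Yevgeni's share (₹30,000) is divided into 2 shares of ₹15,000: Wyatt and Wren each take ₹15,000.
Sione's share (₹30,000) is divided into 2 shares of ₹15,000: Benedek and Yseult each take ₹15,000.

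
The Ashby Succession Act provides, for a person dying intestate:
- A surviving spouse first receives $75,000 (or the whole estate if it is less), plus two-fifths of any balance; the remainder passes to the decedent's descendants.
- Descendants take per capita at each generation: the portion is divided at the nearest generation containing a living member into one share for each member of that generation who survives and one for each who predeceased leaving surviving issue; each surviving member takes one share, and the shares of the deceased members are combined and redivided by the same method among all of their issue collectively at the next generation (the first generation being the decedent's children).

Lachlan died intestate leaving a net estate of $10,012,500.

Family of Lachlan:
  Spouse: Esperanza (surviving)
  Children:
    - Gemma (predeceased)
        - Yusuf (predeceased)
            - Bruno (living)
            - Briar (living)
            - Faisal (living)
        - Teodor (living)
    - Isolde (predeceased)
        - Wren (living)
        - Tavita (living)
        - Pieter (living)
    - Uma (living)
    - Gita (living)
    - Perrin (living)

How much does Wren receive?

Esperanza first takes $75,000, leaving a balance of $9,937,500. Esperanza then takes two-fifths of the balance ($3,975,000), for a total of $4,050,000. The remaining $5,962,500 passes to the descendants.
The descendants' portion ($5,962,500) is divided at the children's generation into 5 shares of $1,192,500. Uma, Gita, and Perrin each take $1,192,500. The 2 shares of the deceased (Gemma and Isolde) are combined into a pool of $2,385,000.
That pool ($2,385,000) is divided at the grandchildren's generation into 5 shares of $477,000. Teodor, Wren, Tavita, and Pieter each take $477,000. The remaining share for the deceased Yusuf ($477,000) is carried to the next generation.
That pool ($477,000) is divided at the great-grandchildren's generation equally among Bruno, Briar, and Faisal: $159,000 each.

Wren receives $477,000.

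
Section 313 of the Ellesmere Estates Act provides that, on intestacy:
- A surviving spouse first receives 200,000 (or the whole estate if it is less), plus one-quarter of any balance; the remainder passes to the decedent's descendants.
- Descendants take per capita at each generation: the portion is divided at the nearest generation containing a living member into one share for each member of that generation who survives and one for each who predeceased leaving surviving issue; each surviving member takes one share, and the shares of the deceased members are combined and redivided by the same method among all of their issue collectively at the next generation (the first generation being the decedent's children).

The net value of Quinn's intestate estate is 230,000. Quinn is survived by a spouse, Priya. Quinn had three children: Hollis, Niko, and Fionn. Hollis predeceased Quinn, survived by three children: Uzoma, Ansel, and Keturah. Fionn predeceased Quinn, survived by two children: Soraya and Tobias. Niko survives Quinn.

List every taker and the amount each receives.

Priya: 207,500; Uzoma: 3,000; Ansel: 3,000; Keturah: 3,000; Niko: 7,500; Soraya: 3,000; Tobias: 3,000

Priya first takes 200,000, leaving a balance of 30,000. Priya then takes one-quarter of the balance (7,500), for a total of 207,500. The remaining 22,500 passes to the descendants.
The descendants' portion (22,500) is divided at the children's generation into 3 shares of 7,500. Niko takes 7,500. The 2 shares of the deceased (Hollis and Fionn) are combined into a pool of 15,000.
That pool (15,000) is divided at the grandchildren's generation equally among Uzoma, Ansel, Keturah, Soraya, and Tobias: 3,000 each.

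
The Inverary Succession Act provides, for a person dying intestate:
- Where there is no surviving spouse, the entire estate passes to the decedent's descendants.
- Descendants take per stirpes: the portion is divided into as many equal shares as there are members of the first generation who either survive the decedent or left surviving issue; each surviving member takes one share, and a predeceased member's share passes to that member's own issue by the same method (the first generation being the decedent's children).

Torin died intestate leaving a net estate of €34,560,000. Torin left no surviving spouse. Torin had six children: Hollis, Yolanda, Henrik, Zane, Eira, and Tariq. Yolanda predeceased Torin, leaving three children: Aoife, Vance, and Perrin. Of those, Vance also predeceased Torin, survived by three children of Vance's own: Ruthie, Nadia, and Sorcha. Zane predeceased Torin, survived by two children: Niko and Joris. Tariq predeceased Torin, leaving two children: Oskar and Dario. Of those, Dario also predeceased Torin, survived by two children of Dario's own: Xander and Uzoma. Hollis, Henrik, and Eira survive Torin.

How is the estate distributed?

Hollis: €5,760,000; Aoife: €1,920,000; Ruthie: €640,000; Nadia: €640,000; Sorcha: €640,000; Perrin: €1,920,000; Henrik: €5,760,000; Niko: €2,880,000; Joris: €2,880,000; Eira: €5,760,000; Oskar: €2,880,000; Xander: €1,440,000; Uzoma: €1,440,000

The entire €34,560,000 passes to the descendants.
That amount (€34,560,000) is divided into 6 shares of €5,760,000: Hollis, Henrik, and Eira each take €5,760,000; Yolanda's €5,760,000 share passes to Yolanda's issue; Zane's €5,760,000 share passes to Zane's issue; Tariq's €5,760,000 share passes to Tariq's issue.
Yolanda's share (€5,760,000) is divided into 3 shares of €1,920,000: Aoife and Perrin each take €1,920,000; Vance's €1,920,000 share passes to Vance's issue.
Vance's share (€1,920,000) is divided into 3 shares of €640,000: Ruthie, Nadia, and Sorcha each take €640,000.
Zane's share (€5,760,000) is divided into 2 shares of €2,880,000: Niko and Joris each take €2,880,000.
Tariq's share (€5,760,000) is divided into 2 shares of €2,880,000: Oskar takes €2,880,000; Dario's €2,880,000 share passes to Dario's issue.
Dario's share (€2,880,000) is divided into 2 shares of €1,440,000: Xander and Uzoma each take €1,440,000.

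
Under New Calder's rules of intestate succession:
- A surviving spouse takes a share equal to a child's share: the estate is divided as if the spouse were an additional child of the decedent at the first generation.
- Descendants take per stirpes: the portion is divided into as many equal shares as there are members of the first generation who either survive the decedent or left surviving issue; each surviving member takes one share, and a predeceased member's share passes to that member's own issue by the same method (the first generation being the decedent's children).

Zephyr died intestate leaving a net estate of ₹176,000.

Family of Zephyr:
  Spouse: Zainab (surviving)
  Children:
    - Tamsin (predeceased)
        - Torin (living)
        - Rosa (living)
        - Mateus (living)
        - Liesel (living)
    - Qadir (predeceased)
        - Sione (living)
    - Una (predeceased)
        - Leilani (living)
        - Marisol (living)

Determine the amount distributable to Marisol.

The spouse counts as an additional share at the children's level, so there are 4 primary shares of ₹44,000. Zainab takes one such share (₹44,000).
The children's combined portion (₹132,000) is divided into 3 shares of ₹44,000: Tamsin's ₹44,000 share passes to Tamsin's issue; Qadir's ₹44,000 share passes to Qadir's issue; Una's ₹44,000 share passes to Una's issue.
Tamsin's share (₹44,000) is divided into 4 shares of ₹11,000: Torin, Rosa, Mateus, and Liesel each take ₹11,000.
Qadir's share (₹44,000) passes entirely to Sione.
Una's share (₹44,000) is divided into 2 shares of ₹22,000: Leilani and Marisol each take ₹22,000.

Marisol receives ₹22,000.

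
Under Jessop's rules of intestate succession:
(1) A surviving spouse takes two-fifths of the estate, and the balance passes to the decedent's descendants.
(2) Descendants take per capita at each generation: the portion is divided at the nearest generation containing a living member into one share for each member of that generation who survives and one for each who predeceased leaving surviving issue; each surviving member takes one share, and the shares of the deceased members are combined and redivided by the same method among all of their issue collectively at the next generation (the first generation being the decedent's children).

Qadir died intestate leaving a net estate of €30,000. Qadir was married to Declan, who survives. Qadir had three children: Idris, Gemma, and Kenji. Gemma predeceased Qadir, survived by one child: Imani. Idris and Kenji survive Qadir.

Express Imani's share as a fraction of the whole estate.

Declan takes two-fifths of €30,000 = €12,000. The remaining €18,000 passes to the descendants.
The descendants' portion (€18,000) is divided at the children's generation into 3 shares of €6,000. Idris and Kenji each take €6,000. The remaining share for the deceased Gemma (€6,000) is carried to the next generation.
That pool (€6,000) passes entirely to Imani, the sole taker at the grandchildren's generation.

Imani receives 1/5 of the estate.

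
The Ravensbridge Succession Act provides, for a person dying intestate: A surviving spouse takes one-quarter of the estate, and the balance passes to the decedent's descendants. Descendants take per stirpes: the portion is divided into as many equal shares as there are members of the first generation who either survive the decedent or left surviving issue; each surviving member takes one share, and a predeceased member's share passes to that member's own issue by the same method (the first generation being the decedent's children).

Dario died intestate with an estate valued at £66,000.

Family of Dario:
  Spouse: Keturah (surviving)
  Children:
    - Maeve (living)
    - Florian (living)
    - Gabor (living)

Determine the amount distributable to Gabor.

Keturah takes one-quarter of £66,000 = £16,500. The remaining £49,500 passes to the descendants.
The descendants' portion (£49,500) is divided into 3 shares of £16,500: Maeve, Florian, and Gabor each take £16,500.

Gabor receives £16,500.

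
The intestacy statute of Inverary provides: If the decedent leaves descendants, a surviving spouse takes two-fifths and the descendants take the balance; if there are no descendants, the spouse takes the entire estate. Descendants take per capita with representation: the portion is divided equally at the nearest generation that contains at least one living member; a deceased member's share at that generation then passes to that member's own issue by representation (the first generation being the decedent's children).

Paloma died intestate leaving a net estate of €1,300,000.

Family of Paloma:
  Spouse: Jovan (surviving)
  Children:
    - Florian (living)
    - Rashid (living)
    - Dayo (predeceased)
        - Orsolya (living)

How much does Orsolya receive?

Jovan takes two-fifths of €1,300,000 = €520,000. The remaining €780,000 passes to the descendants.
The descendants' portion (€780,000) is divided into 3 shares of €260,000: Florian and Rashid each take €260,000; Dayo's €260,000 share passes to Dayo's issue.
Dayo's share (€260,000) passes entirely to Orsolya.

Orsolya receives €260,000.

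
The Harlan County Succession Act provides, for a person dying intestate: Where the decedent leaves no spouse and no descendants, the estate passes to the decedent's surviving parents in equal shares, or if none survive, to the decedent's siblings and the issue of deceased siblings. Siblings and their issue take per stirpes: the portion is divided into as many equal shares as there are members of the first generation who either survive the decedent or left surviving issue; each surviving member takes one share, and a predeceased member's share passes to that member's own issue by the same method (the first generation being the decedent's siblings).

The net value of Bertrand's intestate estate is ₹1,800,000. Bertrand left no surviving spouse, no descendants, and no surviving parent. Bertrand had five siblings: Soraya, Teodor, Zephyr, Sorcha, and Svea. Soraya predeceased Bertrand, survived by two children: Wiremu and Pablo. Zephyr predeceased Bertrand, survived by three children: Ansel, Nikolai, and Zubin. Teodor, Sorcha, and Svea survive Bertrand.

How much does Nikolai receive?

Nikolai receives ₹120,000.

The entire ₹1,800,000 passes to the siblings and their issue.
That amount (₹1,800,000) is divided into 5 shares of ₹360,000: Teodor, Sorcha, and Svea each take ₹360,000; Soraya's ₹360,000 share passes to Soraya's issue; Zephyr's ₹360,000 share passes to Zephyr's issue.
Soraya's share (₹360,000) is divided into 2 shares of ₹180,000: Wiremu and Pablo each take ₹180,000.
Zephyr's share (₹360,000) is divided into 3 shares of ₹120,000: Ansel, Nikolai, and Zubin each take ₹120,000.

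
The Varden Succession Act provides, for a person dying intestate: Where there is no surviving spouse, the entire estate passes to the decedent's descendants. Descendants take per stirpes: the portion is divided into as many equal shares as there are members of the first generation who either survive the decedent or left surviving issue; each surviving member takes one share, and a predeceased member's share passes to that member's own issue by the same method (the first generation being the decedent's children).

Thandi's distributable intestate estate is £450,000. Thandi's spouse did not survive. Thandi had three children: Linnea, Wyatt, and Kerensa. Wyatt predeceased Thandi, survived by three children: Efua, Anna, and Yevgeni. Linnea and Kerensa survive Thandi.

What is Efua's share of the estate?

The entire £450,000 passes to the descendants.
That amount (£450,000) is divided into 3 shares of £150,000: Linnea and Kerensa each take £150,000; Wyatt's £150,000 share passes to Wyatt's issue.
Wyatt's share (£150,000) is divided into 3 shares of £50,000: Efua, Anna, and Yevgeni each take £50,000.

Efua receives £50,000.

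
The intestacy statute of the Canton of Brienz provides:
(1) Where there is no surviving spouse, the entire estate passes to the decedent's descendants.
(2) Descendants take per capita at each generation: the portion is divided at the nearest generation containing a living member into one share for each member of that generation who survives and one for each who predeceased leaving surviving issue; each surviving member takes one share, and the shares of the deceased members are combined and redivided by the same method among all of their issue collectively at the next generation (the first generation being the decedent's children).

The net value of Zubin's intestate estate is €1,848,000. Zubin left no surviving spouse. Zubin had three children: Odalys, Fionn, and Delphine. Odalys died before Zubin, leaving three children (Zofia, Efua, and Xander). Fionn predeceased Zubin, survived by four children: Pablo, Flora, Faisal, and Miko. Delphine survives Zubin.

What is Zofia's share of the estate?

The entire €1,848,000 passes to the descendants.
That amount (€1,848,000) is divided at the children's generation into 3 shares of €616,000. Delphine takes €616,000. The 2 shares of the deceased (Odalys and Fionn) are combined into a pool of €1,232,000.
That pool (€1,232,000) is divided at the grandchildren's generation equally among Zofia, Efua, Xander, Pablo, Flora, Faisal, and Miko: €176,000 each.

Zofia receives €176,000.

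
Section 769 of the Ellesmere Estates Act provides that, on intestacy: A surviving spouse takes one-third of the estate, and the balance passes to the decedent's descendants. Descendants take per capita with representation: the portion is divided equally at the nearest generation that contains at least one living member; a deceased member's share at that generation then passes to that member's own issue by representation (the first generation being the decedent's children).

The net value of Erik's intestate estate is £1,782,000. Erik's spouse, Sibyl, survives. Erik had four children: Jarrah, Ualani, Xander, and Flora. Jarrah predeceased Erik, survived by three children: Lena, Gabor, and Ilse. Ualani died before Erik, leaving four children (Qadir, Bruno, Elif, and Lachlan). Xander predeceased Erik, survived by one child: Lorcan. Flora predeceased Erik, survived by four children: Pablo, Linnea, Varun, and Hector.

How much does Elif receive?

Elif receives £99,000.

Sibyl takes one-third of £1,782,000 = £594,000. The remaining £1,188,000 passes to the descendants.
No child survives, so the initial division is made at the grandchildren's generation.
The descendants' portion (£1,188,000) is divided into 12 shares of £99,000: Lena, Gabor, Ilse, Qadir, Bruno, Elif, Lachlan, Lorcan, Pablo, Linnea, Varun, and Hector each take £99,000.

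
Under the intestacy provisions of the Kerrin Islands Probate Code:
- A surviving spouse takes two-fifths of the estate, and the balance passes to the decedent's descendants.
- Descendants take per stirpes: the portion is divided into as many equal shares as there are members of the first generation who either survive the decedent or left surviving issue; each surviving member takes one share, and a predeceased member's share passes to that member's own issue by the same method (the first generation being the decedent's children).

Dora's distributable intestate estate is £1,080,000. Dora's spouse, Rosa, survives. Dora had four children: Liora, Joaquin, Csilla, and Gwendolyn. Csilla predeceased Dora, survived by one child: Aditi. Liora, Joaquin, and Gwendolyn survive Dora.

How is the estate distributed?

Rosa takes two-fifths of £1,080,000 = £432,000. The remaining £648,000 passes to the descendants.
The descendants' portion (£648,000) is divided into 4 shares of £162,000: Liora, Joaquin, and Gwendolyn each take £162,000; Csilla's £162,000 share passes to Csilla's issue.
Csilla's share (£162,000) passes entirely to Aditi.

Rosa: £432,000; Liora: £162,000; Joaquin: £162,000; Aditi: £162,000; Gwendolyn: £162,000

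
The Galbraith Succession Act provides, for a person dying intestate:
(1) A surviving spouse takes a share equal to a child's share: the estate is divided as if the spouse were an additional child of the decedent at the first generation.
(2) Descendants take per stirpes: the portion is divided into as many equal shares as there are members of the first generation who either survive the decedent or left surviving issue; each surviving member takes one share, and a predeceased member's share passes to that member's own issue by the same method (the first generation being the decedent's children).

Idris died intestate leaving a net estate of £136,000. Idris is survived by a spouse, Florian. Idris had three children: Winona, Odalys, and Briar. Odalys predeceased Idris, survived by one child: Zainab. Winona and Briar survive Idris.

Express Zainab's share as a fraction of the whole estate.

The spouse counts as an additional share at the children's level, so there are 4 primary shares of £34,000. Florian takes one such share (£34,000).
The children's combined portion (£102,000) is divided into 3 shares of £34,000: Winona and Briar each take £34,000; Odalys's £34,000 share passes to Odalys's issue.
Odalys's share (£34,000) passes entirely to Zainab.

Zainab receives 1/4 of the estate.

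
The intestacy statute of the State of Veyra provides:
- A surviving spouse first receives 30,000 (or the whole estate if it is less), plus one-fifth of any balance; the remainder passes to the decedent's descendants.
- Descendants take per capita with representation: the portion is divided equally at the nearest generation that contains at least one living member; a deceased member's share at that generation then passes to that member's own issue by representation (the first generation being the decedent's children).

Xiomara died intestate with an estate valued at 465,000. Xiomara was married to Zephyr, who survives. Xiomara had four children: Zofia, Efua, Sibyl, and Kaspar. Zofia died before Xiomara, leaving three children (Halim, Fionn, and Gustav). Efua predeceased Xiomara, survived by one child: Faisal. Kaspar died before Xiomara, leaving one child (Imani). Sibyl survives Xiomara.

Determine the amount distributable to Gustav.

Gustav receives 29,000.

Zephyr first takes 30,000, leaving a balance of 435,000. Zephyr then takes one-fifth of the balance (87,000), for a total of 117,000. The remaining 348,000 passes to the descendants.
The descendants' portion (348,000) is divided into 4 shares of 87,000: Sibyl takes 87,000; Zofia's 87,000 share passes to Zofia's issue; Efua's 87,000 share passes to Efua's issue; Kaspar's 87,000 share passes to Kaspar's issue.
Zofia's share (87,000) is divided into 3 shares of 29,000: Halim, Fionn, and Gustav each take 29,000.
Efua's share (87,000) passes entirely to Faisal.
Kaspar's share (87,000) passes entirely to Imani.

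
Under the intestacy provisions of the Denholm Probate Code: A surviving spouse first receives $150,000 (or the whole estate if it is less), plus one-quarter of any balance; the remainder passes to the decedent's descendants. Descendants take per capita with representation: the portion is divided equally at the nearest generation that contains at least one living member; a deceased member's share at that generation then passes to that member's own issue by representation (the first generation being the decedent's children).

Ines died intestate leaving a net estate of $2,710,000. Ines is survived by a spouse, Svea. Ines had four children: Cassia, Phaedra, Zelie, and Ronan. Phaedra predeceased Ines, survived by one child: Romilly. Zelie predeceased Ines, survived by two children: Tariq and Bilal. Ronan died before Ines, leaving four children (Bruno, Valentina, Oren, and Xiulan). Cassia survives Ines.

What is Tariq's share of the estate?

Svea first takes $150,000, leaving a balance of $2,560,000. Svea then takes one-quarter of the balance ($640,000), for a total of $790,000. The remaining $1,920,000 passes to the descendants.
The descendants' portion ($1,920,000) is divided into 4 shares of $480,000: Cassia takes $480,000; Phaedra's $480,000 share passes to Phaedra's issue; Zelie's $480,000 share passes to Zelie's issue; Ronan's $480,000 share passes to Ronan's issue.
Phaedra's share ($480,000) passes entirely to Romilly.
Zelie's share ($480,000) is divided into 2 shares of $240,000: Tariq and Bilal each take $240,000.
Ronan's share ($480,000) is divided into 4 shares of $120,000: Bruno, Valentina, Oren, and Xiulan each take $120,000.

Tariq receives $240,000.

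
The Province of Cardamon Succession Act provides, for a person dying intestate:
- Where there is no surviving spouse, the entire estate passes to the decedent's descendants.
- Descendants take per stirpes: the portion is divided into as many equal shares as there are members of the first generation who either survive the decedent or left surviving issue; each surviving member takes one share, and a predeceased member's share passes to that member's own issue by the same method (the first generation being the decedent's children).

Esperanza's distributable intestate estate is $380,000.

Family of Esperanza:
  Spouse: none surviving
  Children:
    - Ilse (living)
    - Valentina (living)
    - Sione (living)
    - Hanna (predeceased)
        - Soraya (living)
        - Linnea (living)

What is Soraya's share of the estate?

Soraya receives $47,500.

The entire $380,000 passes to the descendants.
That amount ($380,000) is divided into 4 shares of $95,000: Ilse, Valentina, and Sione each take $95,000; Hanna's $95,000 share passes to Hanna's issue.
Hanna's share ($95,000) is divided into 2 shares of $47,500: Soraya and Linnea each take $47,500.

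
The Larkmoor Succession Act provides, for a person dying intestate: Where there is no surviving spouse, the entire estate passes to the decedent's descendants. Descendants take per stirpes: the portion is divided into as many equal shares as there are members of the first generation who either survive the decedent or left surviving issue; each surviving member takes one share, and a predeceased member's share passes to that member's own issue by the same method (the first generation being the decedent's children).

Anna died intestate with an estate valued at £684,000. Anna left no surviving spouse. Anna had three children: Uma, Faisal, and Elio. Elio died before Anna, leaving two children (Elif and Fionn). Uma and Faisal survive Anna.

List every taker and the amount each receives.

The entire £684,000 passes to the descendants.
That amount (£684,000) is divided into 3 shares of £228,000: Uma and Faisal each take £228,000; Elio's £228,000 share passes to Elio's issue.
Elio's share (£228,000) is divided into 2 shares of £114,000: Elif and Fionn each take £114,000.

Uma: £228,000; Faisal: £228,000; Elif: £114,000; Fionn: £114,000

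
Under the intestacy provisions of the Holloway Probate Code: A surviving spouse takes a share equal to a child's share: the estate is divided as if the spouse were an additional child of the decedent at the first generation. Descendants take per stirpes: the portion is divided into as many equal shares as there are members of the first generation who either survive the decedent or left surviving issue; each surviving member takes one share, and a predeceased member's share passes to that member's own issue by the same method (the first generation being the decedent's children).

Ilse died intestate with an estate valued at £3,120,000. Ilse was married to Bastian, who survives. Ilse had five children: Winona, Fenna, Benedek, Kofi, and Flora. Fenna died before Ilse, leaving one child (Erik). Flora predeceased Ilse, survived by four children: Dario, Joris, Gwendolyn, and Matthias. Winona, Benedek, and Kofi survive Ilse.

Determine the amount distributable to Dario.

Dario receives £130,000.

The spouse counts as an additional share at the children's level, so there are 6 primary shares of £520,000. Bastian takes one such share (£520,000).
The children's combined portion (£2,600,000) is divided into 5 shares of £520,000: Winona, Benedek, and Kofi each take £520,000; Fenna's £520,000 share passes to Fenna's issue; Flora's £520,000 share passes to Flora's issue.
Fenna's share (£520,000) passes entirely to Erik.
Flora's share (£520,000) is divided into 4 shares of £130,000: Dario, Joris, Gwendolyn, and Matthias each take £130,000.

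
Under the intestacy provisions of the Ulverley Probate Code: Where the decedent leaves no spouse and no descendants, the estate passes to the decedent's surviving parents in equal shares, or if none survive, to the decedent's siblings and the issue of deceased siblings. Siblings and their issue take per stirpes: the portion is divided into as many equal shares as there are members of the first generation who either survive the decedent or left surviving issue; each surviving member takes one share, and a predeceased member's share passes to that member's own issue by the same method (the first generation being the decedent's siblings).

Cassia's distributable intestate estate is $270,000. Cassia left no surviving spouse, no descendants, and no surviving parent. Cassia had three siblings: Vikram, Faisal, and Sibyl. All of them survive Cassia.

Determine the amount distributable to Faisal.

The entire $270,000 passes to the siblings and their issue.
That amount ($270,000) is divided into 3 shares of $90,000: Vikram, Faisal, and Sibyl each take $90,000.

Faisal receives $90,000.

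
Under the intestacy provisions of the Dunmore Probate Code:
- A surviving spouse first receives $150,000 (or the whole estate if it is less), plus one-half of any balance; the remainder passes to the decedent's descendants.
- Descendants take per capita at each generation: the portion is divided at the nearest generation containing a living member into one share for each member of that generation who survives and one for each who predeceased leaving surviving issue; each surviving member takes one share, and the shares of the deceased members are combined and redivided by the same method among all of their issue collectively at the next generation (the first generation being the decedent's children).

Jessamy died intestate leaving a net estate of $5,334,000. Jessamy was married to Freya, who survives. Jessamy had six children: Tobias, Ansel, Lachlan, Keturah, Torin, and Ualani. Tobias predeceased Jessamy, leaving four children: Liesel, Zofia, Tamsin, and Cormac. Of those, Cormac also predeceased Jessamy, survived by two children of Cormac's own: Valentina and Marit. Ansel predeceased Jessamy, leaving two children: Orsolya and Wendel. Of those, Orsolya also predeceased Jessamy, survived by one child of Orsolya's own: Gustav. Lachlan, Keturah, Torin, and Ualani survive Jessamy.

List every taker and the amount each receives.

Freya: $2,742,000; Liesel: $144,000; Zofia: $144,000; Tamsin: $144,000; Valentina: $96,000; Marit: $96,000; Gustav: $96,000; Wendel: $144,000; Lachlan: $432,000; Keturah: $432,000; Torin: $432,000; Ualani: $432,000

Freya first takes $150,000, leaving a balance of $5,184,000. Freya then takes one-half of the balance ($2,592,000), for a total of $2,742,000. The remaining $2,592,000 passes to the descendants.
The descendants' portion ($2,592,000) is divided at the children's generation into 6 shares of $432,000. Lachlan, Keturah, Torin, and Ualani each take $432,000. The 2 shares of the deceased (Tobias and Ansel) are combined into a pool of $864,000.
That pool ($864,000) is divided at the grandchildren's generation into 6 shares of $144,000. Liesel, Zofia, Tamsin, and Wendel each take $144,000. The 2 shares of the deceased (Cormac and Orsolya) are combined into a pool of $288,000.
That pool ($288,000) is divided at the great-grandchildren's generation equally among Valentina, Marit, and Gustav: $96,000 each.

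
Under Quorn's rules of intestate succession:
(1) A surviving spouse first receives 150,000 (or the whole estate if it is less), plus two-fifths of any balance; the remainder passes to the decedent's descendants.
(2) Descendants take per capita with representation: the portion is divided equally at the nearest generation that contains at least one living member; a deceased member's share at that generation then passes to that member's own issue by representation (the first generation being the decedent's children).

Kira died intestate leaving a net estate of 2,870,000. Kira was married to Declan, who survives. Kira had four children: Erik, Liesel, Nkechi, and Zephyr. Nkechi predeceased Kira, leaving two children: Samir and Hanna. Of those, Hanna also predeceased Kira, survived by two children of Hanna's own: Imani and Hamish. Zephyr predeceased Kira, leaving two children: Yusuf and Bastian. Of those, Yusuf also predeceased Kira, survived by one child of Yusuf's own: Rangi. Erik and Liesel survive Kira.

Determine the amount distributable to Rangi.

Declan first takes 150,000, leaving a balance of 2,720,000. Declan then takes two-fifths of the balance (1,088,000), for a total of 1,238,000. The remaining 1,632,000 passes to the descendants.
The descendants' portion (1,632,000) is divided into 4 shares of 408,000: Erik and Liesel each take 408,000; Nkechi's 408,000 share passes to Nkechi's issue; Zephyr's 408,000 share passes to Zephyr's issue.
Nkechi's share (408,000) is divided into 2 shares of 204,000: Samir takes 204,000; Hanna's 204,000 share passes to Hanna's issue.
Hanna's share (204,000) is divided into 2 shares of 102,000: Imani and Hamish each take 102,000.
Zephyr's share (408,000) is divided into 2 shares of 204,000: Bastian takes 204,000; Yusuf's 204,000 share passes to Yusuf's issue.
Yusuf's share (204,000) passes entirely to Rangi.

Rangi receives 204,000.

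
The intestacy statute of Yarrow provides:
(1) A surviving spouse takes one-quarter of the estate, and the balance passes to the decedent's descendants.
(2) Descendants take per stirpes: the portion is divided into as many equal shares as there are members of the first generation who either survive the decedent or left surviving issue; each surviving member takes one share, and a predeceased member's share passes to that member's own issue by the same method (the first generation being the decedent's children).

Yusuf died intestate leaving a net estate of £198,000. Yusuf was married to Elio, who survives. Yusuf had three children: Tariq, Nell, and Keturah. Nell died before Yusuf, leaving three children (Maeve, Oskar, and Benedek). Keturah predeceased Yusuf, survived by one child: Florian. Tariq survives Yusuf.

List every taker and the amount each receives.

Elio takes one-quarter of £198,000 = £49,500. The remaining £148,500 passes to the descendants.
The descendants' portion (£148,500) is divided into 3 shares of £49,500: Tariq takes £49,500; Nell's £49,500 share passes to Nell's issue; Keturah's £49,500 share passes to Keturah's issue.
Nell's share (£49,500) is divided into 3 shares of £16,500: Maeve, Oskar, and Benedek each take £16,500.
Keturah's share (£49,500) passes entirely to Florian.

Elio: £49,500; Tariq: £49,500; Maeve: £16,500; Oskar: £16,500; Benedek: £16,500; Florian: £49,500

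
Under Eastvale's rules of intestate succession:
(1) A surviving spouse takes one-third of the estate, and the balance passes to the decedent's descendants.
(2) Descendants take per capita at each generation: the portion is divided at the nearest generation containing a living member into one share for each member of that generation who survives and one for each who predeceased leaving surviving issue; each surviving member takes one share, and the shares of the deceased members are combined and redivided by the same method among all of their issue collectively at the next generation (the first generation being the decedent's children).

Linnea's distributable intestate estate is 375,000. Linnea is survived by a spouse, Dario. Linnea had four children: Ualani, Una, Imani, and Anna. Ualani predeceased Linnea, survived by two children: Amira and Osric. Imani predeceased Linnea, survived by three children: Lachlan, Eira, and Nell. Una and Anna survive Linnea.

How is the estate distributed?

Dario takes one-third of 375,000 = 125,000. The remaining 250,000 passes to the descendants.
The descendants' portion (250,000) is divided at the children's generation into 4 shares of 62,500. Una and Anna each take 62,500. The 2 shares of the deceased (Ualani and Imani) are combined into a pool of 125,000.
That pool (125,000) is divided at the grandchildren's generation equally among Amira, Osric, Lachlan, Eira, and Nell: 25,000 each.

Dario: 125,000; Amira: 25,000; Osric: 25,000; Una: 62,500; Lachlan: 25,000; Eira: 25,000; Nell: 25,000; Anna: 62,500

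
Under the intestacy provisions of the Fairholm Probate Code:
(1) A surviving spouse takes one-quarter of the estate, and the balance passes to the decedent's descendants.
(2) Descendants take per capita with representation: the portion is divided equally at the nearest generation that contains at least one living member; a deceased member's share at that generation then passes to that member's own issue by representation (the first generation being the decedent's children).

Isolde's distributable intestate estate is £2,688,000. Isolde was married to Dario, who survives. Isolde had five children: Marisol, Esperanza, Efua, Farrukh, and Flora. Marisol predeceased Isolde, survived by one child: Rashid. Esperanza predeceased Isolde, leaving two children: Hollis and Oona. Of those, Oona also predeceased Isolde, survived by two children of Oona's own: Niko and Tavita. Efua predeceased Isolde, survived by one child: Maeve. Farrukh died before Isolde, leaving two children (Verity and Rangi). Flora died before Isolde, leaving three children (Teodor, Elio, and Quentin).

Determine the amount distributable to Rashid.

Dario takes one-quarter of £2,688,000 = £672,000. The remaining £2,016,000 passes to the descendants.
No child survives, so the initial division is made at the grandchildren's generation.
The descendants' portion (£2,016,000) is divided into 9 shares of £224,000: Rashid, Hollis, Maeve, Verity, Rangi, Teodor, Elio, and Quentin each take £224,000; Oona's £224,000 share passes to Oona's issue.
Oona's share (£224,000) is divided into 2 shares of £112,000: Niko and Tavita each take £112,000.

Rashid receives £224,000.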